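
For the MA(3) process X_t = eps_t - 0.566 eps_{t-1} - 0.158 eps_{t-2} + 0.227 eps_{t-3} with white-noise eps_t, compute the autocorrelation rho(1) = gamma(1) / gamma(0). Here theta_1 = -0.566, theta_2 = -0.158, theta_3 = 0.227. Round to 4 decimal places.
\rho(1) = -0.3669

For an MA(q) process with theta_0 = 1, the autocovariance is
  gamma(k) = sigma^2 * sum_{i=0..q-k} theta_i * theta_{i+k},
and rho(k) = gamma(k) / gamma(0). Sigma^2 cancels.
  numerator   = (1)*(-0.566) + (-0.566)*(-0.158) + (-0.158)*(0.227) = -0.512438.
  denominator = (1)^2 + (-0.566)^2 + (-0.158)^2 + (0.227)^2 = 1.396849.
  rho(1) = -0.512438 / 1.396849 = -0.3669.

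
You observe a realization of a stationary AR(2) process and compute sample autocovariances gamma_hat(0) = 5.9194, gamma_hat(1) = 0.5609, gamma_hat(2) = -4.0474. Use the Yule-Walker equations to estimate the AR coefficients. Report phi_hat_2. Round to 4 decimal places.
\hat\phi_{2} = -0.6990

The Yule-Walker equations for an AR(p) process read, in matrix form,
  Gamma_p phi = r_p,   with   (Gamma_p)_{ij} = gamma(|i - j|),
                       (r_p)_i = gamma(i),   i,j = 1..p.
Substitute the sample gammas (Toeplitz matrix and right-hand side of size 2):
  Gamma_p = [[5.9194, 0.5609], [0.5609, 5.9194]]
  r_p     = [0.5609, -4.0474]
Written out:
  5.9194 phi_1 + 0.5609 phi_2 = 0.5609
  0.5609 phi_1 + 5.9194 phi_2 = -4.0474
Solve by Cramer's rule:
  det = gamma(0)^2 - gamma(1)^2 = (5.9194)^2 - (0.5609)^2 = 35.03929636 - 0.31460881 = 34.72468755
  phi_hat_1 = [gamma(1) gamma(0) - gamma(1) gamma(2)] / det = [(0.5609)(5.9194) - (0.5609)(-4.0474)] / 34.72468755 = 5.59037812 / 34.72468755 = 0.161
  phi_hat_2 = [gamma(0) gamma(2) - gamma(1)^2] / det = [(5.9194)(-4.0474) - (0.5609)^2] / 34.72468755 = -24.27278837 / 34.72468755 = -0.699
So phi_hat = [0.1610, -0.6990].
Therefore phi_hat_2 = -0.6990.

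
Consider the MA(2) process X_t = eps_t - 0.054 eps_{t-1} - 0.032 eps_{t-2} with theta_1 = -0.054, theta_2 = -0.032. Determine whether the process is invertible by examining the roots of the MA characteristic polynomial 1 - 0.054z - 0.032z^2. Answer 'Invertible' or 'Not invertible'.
\text{Invertible}

The MA(q) characteristic polynomial is P(z) = 1 - 0.054z - 0.032z^2.
Invertibility requires all roots to lie outside the unit circle, i.e. |z| > 1 for every root.
Set 1 + (-0.054) z + (-0.032) z^2 = 0, i.e. a z^2 + b z + c = 0 with a = -0.032, b = -0.054, c = 1.
Discriminant D = b^2 - 4ac = (-0.054)^2 - 4*(-0.032)*1 = 0.002916 - (-0.128) = 0.130916.
D >= 0, so the roots are real: z = (-b +/- sqrt(D)) / (2a) = (0.054 +/- 0.361823) / (-0.064).
  z_1 = (0.054 + 0.361823) / (-0.064) = -6.4972,   |z_1| = 6.4972.
  z_2 = (0.054 - 0.361823) / (-0.064) = 4.8097,   |z_2| = 4.8097.
Moduli of all roots: 6.4972, 4.8097.
All moduli strictly greater than 1? Yes.
Verdict: Invertible.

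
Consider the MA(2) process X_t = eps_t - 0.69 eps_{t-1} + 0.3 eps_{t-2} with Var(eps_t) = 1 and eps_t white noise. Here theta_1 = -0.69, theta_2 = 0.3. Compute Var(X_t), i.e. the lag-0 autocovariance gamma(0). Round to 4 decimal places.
\gamma(0) = 1.5661

For an MA(q) process X_t = eps_t + sum_i theta_i eps_{t-i} with
Var(eps_t) = sigma^2, the variance is
  gamma(0) = sigma^2 * (1 + sum_i theta_i^2).
  sum_i theta_i^2 = (-0.69)^2 + (0.3)^2 = 0.4761 + 0.09 = 0.5661.
  gamma(0) = 1 * (1 + 0.5661) = 1 * 1.5661 = 1.5661.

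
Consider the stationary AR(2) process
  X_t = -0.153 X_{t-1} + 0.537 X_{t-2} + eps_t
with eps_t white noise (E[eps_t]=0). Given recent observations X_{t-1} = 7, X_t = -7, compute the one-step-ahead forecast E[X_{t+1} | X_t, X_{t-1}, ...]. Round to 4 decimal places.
E[X_{t+1} \mid \mathcal F_t] = 4.8300

For an AR(p) model X_t = c + sum_i phi_i X_{t-i} + eps_t, the
one-step-ahead conditional mean is
  E[X_{t+1} | X_t, ...] = c + sum_i phi_i X_{t+1-i}.
Substitute known values:
  E[X_{t+1} | ...] = (-0.153) * (-7) + (0.537) * (7)
                   = 4.8300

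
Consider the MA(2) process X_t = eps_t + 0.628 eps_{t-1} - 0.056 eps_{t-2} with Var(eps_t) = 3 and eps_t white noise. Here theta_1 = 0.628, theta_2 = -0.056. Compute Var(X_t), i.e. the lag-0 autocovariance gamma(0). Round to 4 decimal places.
\gamma(0) = 4.1926

For an MA(q) process X_t = eps_t + sum_i theta_i eps_{t-i} with
Var(eps_t) = sigma^2, the variance is
  gamma(0) = sigma^2 * (1 + sum_i theta_i^2).
  sum_i theta_i^2 = (0.628)^2 + (-0.056)^2 = 0.394384 + 0.003136 = 0.39752.
  gamma(0) = 3 * (1 + 0.39752) = 3 * 1.39752 = 4.19256, which rounds to 4.1926.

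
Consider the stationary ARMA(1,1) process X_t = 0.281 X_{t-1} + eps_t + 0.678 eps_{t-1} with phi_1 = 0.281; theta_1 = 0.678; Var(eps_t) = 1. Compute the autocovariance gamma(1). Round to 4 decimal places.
\gamma(1) = 1.2396

Multiply the model equation by X_{t-k} and take expectations. With theta_0 = psi_0 = 1 and psi_j the MA(infinity) weights, this gives
  gamma(k) - sum_i phi_i gamma(k-i) = c_k,
  c_k = sigma^2 * sum_{j=k..q} theta_j psi_{j-k}   (c_k = 0 for k > q),
using gamma(-m) = gamma(m).
psi-weights needed (psi_j = theta_j + sum_i phi_i psi_{j-i}):
  psi_1 = theta_1 + phi_1 = 0.678 + (0.281) = 0.959
Right-hand sides:
  c_0 = sigma^2 (1 + theta_1 psi_1) = 1 * (1 + (0.678)(0.959)) = 1 * 1.650202 = 1.650202
  c_1 = sigma^2 theta_1 = 1 * (0.678) = 0.678
  c_2 = 0
Equations for k = 0 and k = 1 (AR order 1):
  gamma(0) = phi_1 gamma(1) + c_0
  gamma(1) = phi_1 gamma(0) + c_1
Substituting the second into the first: gamma(0) (1 - phi_1^2) = c_0 + phi_1 c_1, so
  gamma(0) = (c_0 + phi_1 c_1) / (1 - phi_1^2) = (1.650202 + (0.281)(0.678)) / (1 - (0.281)^2) = 1.84072 / 0.921039 = 1.998526.
  gamma(1) = phi_1 gamma(0) + c_1 = (0.281)(1.998526) + (0.678) = 1.239586.
Therefore gamma(1) = 1.2396 (to 4 decimal places).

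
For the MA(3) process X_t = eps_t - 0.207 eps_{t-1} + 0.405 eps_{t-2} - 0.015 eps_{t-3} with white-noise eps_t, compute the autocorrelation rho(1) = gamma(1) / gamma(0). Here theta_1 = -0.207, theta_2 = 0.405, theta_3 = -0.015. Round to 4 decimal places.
\rho(1) = -0.2460

For an MA(q) process with theta_0 = 1, the autocovariance is
  gamma(k) = sigma^2 * sum_{i=0..q-k} theta_i * theta_{i+k},
and rho(k) = gamma(k) / gamma(0). Sigma^2 cancels.
  numerator   = (1)*(-0.207) + (-0.207)*(0.405) + (0.405)*(-0.015) = -0.29691.
  denominator = (1)^2 + (-0.207)^2 + (0.405)^2 + (-0.015)^2 = 1.207099.
  rho(1) = -0.29691 / 1.207099 = -0.2460.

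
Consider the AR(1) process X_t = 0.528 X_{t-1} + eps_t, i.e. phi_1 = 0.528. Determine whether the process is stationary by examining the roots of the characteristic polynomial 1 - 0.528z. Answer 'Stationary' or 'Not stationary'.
\text{Stationary}

The AR(p) characteristic polynomial is P(z) = 1 - 0.528z.
Stationarity requires all roots to lie outside the unit circle, i.e. |z| > 1 for every root.
This is linear in z: 1 + (-0.528) z = 0  =>  z = -1/(-0.528) = 1.893939,  |z| = 1.893939.
Moduli of all roots: 1.8939.
All moduli strictly greater than 1? Yes.
Verdict: Stationary.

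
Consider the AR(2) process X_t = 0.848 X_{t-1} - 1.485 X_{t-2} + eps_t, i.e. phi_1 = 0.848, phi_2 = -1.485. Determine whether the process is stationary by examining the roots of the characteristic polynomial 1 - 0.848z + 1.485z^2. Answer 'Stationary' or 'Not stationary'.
\text{Not stationary}

The AR(p) characteristic polynomial is P(z) = 1 - 0.848z + 1.485z^2.
Stationarity requires all roots to lie outside the unit circle, i.e. |z| > 1 for every root.
Set 1 + (-0.848) z + (1.485) z^2 = 0, i.e. a z^2 + b z + c = 0 with a = 1.485, b = -0.848, c = 1.
Discriminant D = b^2 - 4ac = (-0.848)^2 - 4*(1.485)*1 = 0.719104 - (5.94) = -5.220896.
D < 0, so the roots are the complex-conjugate pair z = (-b +/- i sqrt(-D)) / (2a) = 0.2855 +/- 0.7693i.
For a conjugate pair |z|^2 = z * conj(z) = (product of roots) = c/a = 1/(1.485) = 0.673401, so |z| = sqrt(0.673401) = 0.8206 for both roots.
Moduli of all roots: 0.8206, 0.8206.
All moduli strictly greater than 1? No.
Verdict: Not stationary.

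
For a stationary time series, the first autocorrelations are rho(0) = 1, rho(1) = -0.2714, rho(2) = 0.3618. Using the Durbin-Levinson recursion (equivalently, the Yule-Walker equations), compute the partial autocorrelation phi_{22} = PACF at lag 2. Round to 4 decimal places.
\phi_{22} = 0.3111

The PACF at lag k is phi_{kk}, the last component of the solution
to the Yule-Walker system G_k phi = r_k where
  (G_k)_{ij} = rho(|i - j|), (r_k)_i = rho(i), i,j = 1..k.
Equivalently, Durbin-Levinson gives phi_{kk} iteratively:
  phi_{11} = rho(1)
  phi_{kk} = [rho(k) - sum_{j=1..k-1} phi_{k-1,j} rho(k-j)]
            / [1 - sum_{j=1..k-1} phi_{k-1,j} rho(j)],
  phi_{k,j} = phi_{k-1,j} - phi_{kk} phi_{k-1,k-j},  j = 1..k-1.
Step k = 1:
  phi_11 = rho(1) = -0.2714.
Step k = 2:
  phi_22 = [rho(2) - phi_11 rho(1)] / [1 - phi_11 rho(1)] = [0.3618 - (-0.2714)(-0.2714)] / [1 - (-0.2714)(-0.2714)]
         = 0.28814204 / 0.92634204 = 0.3111.
Therefore phi_{22} = 0.3111.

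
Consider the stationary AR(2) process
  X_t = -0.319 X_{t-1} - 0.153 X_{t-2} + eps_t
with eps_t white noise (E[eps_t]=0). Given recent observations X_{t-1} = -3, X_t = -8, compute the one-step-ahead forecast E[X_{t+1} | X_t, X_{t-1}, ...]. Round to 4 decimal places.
E[X_{t+1} \mid \mathcal F_t] = 3.0110

For an AR(p) model X_t = c + sum_i phi_i X_{t-i} + eps_t, the
one-step-ahead conditional mean is
  E[X_{t+1} | X_t, ...] = c + sum_i phi_i X_{t+1-i}.
Substitute known values:
  E[X_{t+1} | ...] = (-0.319) * (-8) + (-0.153) * (-3)
                   = 3.0110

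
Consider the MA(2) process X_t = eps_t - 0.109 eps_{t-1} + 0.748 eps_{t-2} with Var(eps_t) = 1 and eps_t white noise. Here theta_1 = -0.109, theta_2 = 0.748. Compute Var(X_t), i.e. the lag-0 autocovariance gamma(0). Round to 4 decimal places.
\gamma(0) = 1.5714

For an MA(q) process X_t = eps_t + sum_i theta_i eps_{t-i} with
Var(eps_t) = sigma^2, the variance is
  gamma(0) = sigma^2 * (1 + sum_i theta_i^2).
  sum_i theta_i^2 = (-0.109)^2 + (0.748)^2 = 0.011881 + 0.559504 = 0.571385.
  gamma(0) = 1 * (1 + 0.571385) = 1 * 1.571385 = 1.571385, which rounds to 1.5714.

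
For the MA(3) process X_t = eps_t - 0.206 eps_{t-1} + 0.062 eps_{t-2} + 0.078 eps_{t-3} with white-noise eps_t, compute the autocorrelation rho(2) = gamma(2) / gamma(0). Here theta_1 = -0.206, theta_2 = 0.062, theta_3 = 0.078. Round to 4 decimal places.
\rho(2) = 0.0436

For an MA(q) process with theta_0 = 1, the autocovariance is
  gamma(k) = sigma^2 * sum_{i=0..q-k} theta_i * theta_{i+k},
and rho(k) = gamma(k) / gamma(0). Sigma^2 cancels.
  numerator   = (1)*(0.062) + (-0.206)*(0.078) = 0.045932.
  denominator = (1)^2 + (-0.206)^2 + (0.062)^2 + (0.078)^2 = 1.052364.
  rho(2) = 0.045932 / 1.052364 = 0.0436.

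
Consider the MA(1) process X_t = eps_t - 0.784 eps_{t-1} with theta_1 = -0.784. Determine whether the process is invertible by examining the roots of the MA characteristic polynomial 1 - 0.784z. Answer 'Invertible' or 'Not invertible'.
\text{Invertible}

The MA(q) characteristic polynomial is P(z) = 1 - 0.784z.
Invertibility requires all roots to lie outside the unit circle, i.e. |z| > 1 for every root.
This is linear in z: 1 + (-0.784) z = 0  =>  z = -1/(-0.784) = 1.27551,  |z| = 1.27551.
Moduli of all roots: 1.2755.
All moduli strictly greater than 1? Yes.
Verdict: Invertible.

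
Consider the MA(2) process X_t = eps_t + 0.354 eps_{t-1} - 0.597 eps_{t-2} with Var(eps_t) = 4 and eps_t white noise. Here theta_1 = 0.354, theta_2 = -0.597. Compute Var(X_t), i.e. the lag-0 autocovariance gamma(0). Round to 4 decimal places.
\gamma(0) = 5.9269

For an MA(q) process X_t = eps_t + sum_i theta_i eps_{t-i} with
Var(eps_t) = sigma^2, the variance is
  gamma(0) = sigma^2 * (1 + sum_i theta_i^2).
  sum_i theta_i^2 = (0.354)^2 + (-0.597)^2 = 0.125316 + 0.356409 = 0.481725.
  gamma(0) = 4 * (1 + 0.481725) = 4 * 1.481725 = 5.9269.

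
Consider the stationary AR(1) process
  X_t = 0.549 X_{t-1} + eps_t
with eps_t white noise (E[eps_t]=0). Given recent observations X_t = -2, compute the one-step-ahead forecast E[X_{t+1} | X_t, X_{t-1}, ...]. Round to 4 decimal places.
E[X_{t+1} \mid \mathcal F_t] = -1.0980

For an AR(p) model X_t = c + sum_i phi_i X_{t-i} + eps_t, the
one-step-ahead conditional mean is
  E[X_{t+1} | X_t, ...] = c + sum_i phi_i X_{t+1-i}.
Substitute known values:
  E[X_{t+1} | ...] = (0.549) * (-2)
                   = -1.0980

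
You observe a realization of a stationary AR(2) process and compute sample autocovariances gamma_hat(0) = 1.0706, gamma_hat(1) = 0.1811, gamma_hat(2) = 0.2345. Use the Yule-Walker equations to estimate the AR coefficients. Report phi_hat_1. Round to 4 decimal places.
\hat\phi_{1} = 0.1360

The Yule-Walker equations for an AR(p) process read, in matrix form,
  Gamma_p phi = r_p,   with   (Gamma_p)_{ij} = gamma(|i - j|),
                       (r_p)_i = gamma(i),   i,j = 1..p.
Substitute the sample gammas (Toeplitz matrix and right-hand side of size 2):
  Gamma_p = [[1.0706, 0.1811], [0.1811, 1.0706]]
  r_p     = [0.1811, 0.2345]
Written out:
  1.0706 phi_1 + 0.1811 phi_2 = 0.1811
  0.1811 phi_1 + 1.0706 phi_2 = 0.2345
Solve by Cramer's rule:
  det = gamma(0)^2 - gamma(1)^2 = (1.0706)^2 - (0.1811)^2 = 1.14618436 - 0.03279721 = 1.11338715
  phi_hat_1 = [gamma(1) gamma(0) - gamma(1) gamma(2)] / det = [(0.1811)(1.0706) - (0.1811)(0.2345)] / 1.11338715 = 0.15141771 / 1.11338715 = 0.136
  phi_hat_2 = [gamma(0) gamma(2) - gamma(1)^2] / det = [(1.0706)(0.2345) - (0.1811)^2] / 1.11338715 = 0.21825849 / 1.11338715 = 0.196
So phi_hat = [0.1360, 0.1960].
Therefore phi_hat_1 = 0.1360.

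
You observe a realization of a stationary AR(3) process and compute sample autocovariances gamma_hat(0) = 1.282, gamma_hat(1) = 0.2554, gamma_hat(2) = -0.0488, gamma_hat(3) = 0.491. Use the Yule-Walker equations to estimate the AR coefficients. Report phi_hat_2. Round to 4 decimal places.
\hat\phi_{2} = -0.1729

The Yule-Walker equations for an AR(p) process read, in matrix form,
  Gamma_p phi = r_p,   with   (Gamma_p)_{ij} = gamma(|i - j|),
                       (r_p)_i = gamma(i),   i,j = 1..p.
Substitute the sample gammas (Toeplitz matrix and right-hand side of size 3):
  Gamma_p = [[1.282, 0.2554, -0.0488], [0.2554, 1.282, 0.2554], [-0.0488, 0.2554, 1.282]]
  r_p     = [0.2554, -0.0488, 0.491]
Written out (R1..R3):
  (R1) 1.282 phi_1 + 0.2554 phi_2 - 0.0488 phi_3 = 0.2554
  (R2) 0.2554 phi_1 + 1.282 phi_2 + 0.2554 phi_3 = -0.0488
  (R3) -0.0488 phi_1 + 0.2554 phi_2 + 1.282 phi_3 = 0.491
Gaussian elimination:
  R2 <- R2 - (0.2554/1.282) R1 = R2 - (0.19922) R1:  1.231119 phi_2 + 0.265122 phi_3 = -0.099681
  R3 <- R3 - (-0.0488/1.282) R1 = R3 - (-0.038066) R1:  0.265122 phi_2 + 1.280142 phi_3 = 0.500722
  R3 <- R3 - (0.265122/1.231119) R2 = R3 - (0.21535) R2:  1.223048 phi_3 = 0.522188
Back-substitution:
  phi_hat_3 = 0.522188 / 1.223048 = 0.426956
  phi_hat_2 = (-0.099681 - (0.265122)(0.426956)) / 1.231119 = -0.172913
  phi_hat_1 = (0.2554 - (0.2554)(-0.172913) - (-0.0488)(0.426956)) / 1.282 = 0.24992
So phi_hat = [0.2499, -0.1729, 0.4270].
Therefore phi_hat_2 = -0.1729.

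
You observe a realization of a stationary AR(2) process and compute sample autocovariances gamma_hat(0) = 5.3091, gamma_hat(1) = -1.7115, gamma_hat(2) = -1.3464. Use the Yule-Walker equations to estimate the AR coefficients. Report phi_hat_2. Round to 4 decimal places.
\hat\phi_{2} = -0.3990

The Yule-Walker equations for an AR(p) process read, in matrix form,
  Gamma_p phi = r_p,   with   (Gamma_p)_{ij} = gamma(|i - j|),
                       (r_p)_i = gamma(i),   i,j = 1..p.
Substitute the sample gammas (Toeplitz matrix and right-hand side of size 2):
  Gamma_p = [[5.3091, -1.7115], [-1.7115, 5.3091]]
  r_p     = [-1.7115, -1.3464]
Written out:
  5.3091 phi_1 - 1.7115 phi_2 = -1.7115
  -1.7115 phi_1 + 5.3091 phi_2 = -1.3464
Solve by Cramer's rule:
  det = gamma(0)^2 - gamma(1)^2 = (5.3091)^2 - (-1.7115)^2 = 28.18654281 - 2.92923225 = 25.25731056
  phi_hat_1 = [gamma(1) gamma(0) - gamma(1) gamma(2)] / det = [(-1.7115)(5.3091) - (-1.7115)(-1.3464)] / 25.25731056 = -11.39088825 / 25.25731056 = -0.451
  phi_hat_2 = [gamma(0) gamma(2) - gamma(1)^2] / det = [(5.3091)(-1.3464) - (-1.7115)^2] / 25.25731056 = -10.07740449 / 25.25731056 = -0.399
So phi_hat = [-0.4510, -0.3990].
Therefore phi_hat_2 = -0.3990.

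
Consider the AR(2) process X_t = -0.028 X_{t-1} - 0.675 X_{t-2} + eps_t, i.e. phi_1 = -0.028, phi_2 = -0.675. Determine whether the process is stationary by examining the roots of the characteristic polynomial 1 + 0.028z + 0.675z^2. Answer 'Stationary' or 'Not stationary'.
\text{Stationary}

The AR(p) characteristic polynomial is P(z) = 1 + 0.028z + 0.675z^2.
Stationarity requires all roots to lie outside the unit circle, i.e. |z| > 1 for every root.
Set 1 + (0.028) z + (0.675) z^2 = 0, i.e. a z^2 + b z + c = 0 with a = 0.675, b = 0.028, c = 1.
Discriminant D = b^2 - 4ac = (0.028)^2 - 4*(0.675)*1 = 0.000784 - (2.7) = -2.699216.
D < 0, so the roots are the complex-conjugate pair z = (-b +/- i sqrt(-D)) / (2a) = -0.0207 +/- 1.217i.
For a conjugate pair |z|^2 = z * conj(z) = (product of roots) = c/a = 1/(0.675) = 1.481481, so |z| = sqrt(1.481481) = 1.2172 for both roots.
Moduli of all roots: 1.2172, 1.2172.
All moduli strictly greater than 1? Yes.
Verdict: Stationary.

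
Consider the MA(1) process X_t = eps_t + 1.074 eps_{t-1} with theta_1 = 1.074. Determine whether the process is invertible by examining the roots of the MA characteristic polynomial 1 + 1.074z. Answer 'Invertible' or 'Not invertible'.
\text{Not invertible}

The MA(q) characteristic polynomial is P(z) = 1 + 1.074z.
Invertibility requires all roots to lie outside the unit circle, i.e. |z| > 1 for every root.
This is linear in z: 1 + (1.074) z = 0  =>  z = -1/(1.074) = -0.931099,  |z| = 0.931099.
Moduli of all roots: 0.9311.
All moduli strictly greater than 1? No.
Verdict: Not invertible.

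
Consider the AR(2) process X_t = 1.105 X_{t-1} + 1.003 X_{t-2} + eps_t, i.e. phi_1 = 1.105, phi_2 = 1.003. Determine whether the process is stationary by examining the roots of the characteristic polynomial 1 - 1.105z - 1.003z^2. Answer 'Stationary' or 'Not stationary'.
\text{Not stationary}

The AR(p) characteristic polynomial is P(z) = 1 - 1.105z - 1.003z^2.
Stationarity requires all roots to lie outside the unit circle, i.e. |z| > 1 for every root.
Set 1 + (-1.105) z + (-1.003) z^2 = 0, i.e. a z^2 + b z + c = 0 with a = -1.003, b = -1.105, c = 1.
Discriminant D = b^2 - 4ac = (-1.105)^2 - 4*(-1.003)*1 = 1.221025 - (-4.012) = 5.233025.
D >= 0, so the roots are real: z = (-b +/- sqrt(D)) / (2a) = (1.105 +/- 2.287581) / (-2.006).
  z_1 = (1.105 + 2.287581) / (-2.006) = -1.6912,   |z_1| = 1.6912.
  z_2 = (1.105 - 2.287581) / (-2.006) = 0.5895,   |z_2| = 0.5895.
Moduli of all roots: 1.6912, 0.5895.
All moduli strictly greater than 1? No.
Verdict: Not stationary.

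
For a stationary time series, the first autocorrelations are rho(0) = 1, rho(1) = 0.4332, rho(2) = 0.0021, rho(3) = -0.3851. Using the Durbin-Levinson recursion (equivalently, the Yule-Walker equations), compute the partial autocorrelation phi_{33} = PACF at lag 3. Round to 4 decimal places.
\phi_{33} = -0.3731

The PACF at lag k is phi_{kk}, the last component of the solution
to the Yule-Walker system G_k phi = r_k where
  (G_k)_{ij} = rho(|i - j|), (r_k)_i = rho(i), i,j = 1..k.
Equivalently, Durbin-Levinson gives phi_{kk} iteratively:
  phi_{11} = rho(1)
  phi_{kk} = [rho(k) - sum_{j=1..k-1} phi_{k-1,j} rho(k-j)]
            / [1 - sum_{j=1..k-1} phi_{k-1,j} rho(j)],
  phi_{k,j} = phi_{k-1,j} - phi_{kk} phi_{k-1,k-j},  j = 1..k-1.
Step k = 1:
  phi_11 = rho(1) = 0.4332.
Step k = 2:
  phi_22 = [rho(2) - phi_11 rho(1)] / [1 - phi_11 rho(1)] = [0.0021 - (0.4332)(0.4332)] / [1 - (0.4332)(0.4332)]
         = -0.18556224 / 0.81233776 = -0.22843.
  Update: phi_21 = phi_11 - phi_22 phi_11 = 0.4332 - (-0.22843)(0.4332) = 0.532156.
Step k = 3:
  phi_33 = [rho(3) - phi_21 rho(2) - phi_22 rho(1)] / [1 - phi_21 rho(1) - phi_22 rho(2)]
    numerator   = -0.3851 - (0.532156)(0.0021) - (-0.22843)(0.4332) = -0.28726169
    denominator = 1 - (0.532156)(0.4332) - (-0.22843)(0.0021) = 0.76994979
  phi_33 = -0.28726169 / 0.76994979 = -0.3731.
Therefore phi_{33} = -0.3731.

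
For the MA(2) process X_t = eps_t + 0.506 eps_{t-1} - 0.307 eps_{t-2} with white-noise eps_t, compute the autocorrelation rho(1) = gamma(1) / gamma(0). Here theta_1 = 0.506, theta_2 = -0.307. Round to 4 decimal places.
\rho(1) = 0.2597

For an MA(q) process with theta_0 = 1, the autocovariance is
  gamma(k) = sigma^2 * sum_{i=0..q-k} theta_i * theta_{i+k},
and rho(k) = gamma(k) / gamma(0). Sigma^2 cancels.
  numerator   = (1)*(0.506) + (0.506)*(-0.307) = 0.350658.
  denominator = (1)^2 + (0.506)^2 + (-0.307)^2 = 1.350285.
  rho(1) = 0.350658 / 1.350285 = 0.2597.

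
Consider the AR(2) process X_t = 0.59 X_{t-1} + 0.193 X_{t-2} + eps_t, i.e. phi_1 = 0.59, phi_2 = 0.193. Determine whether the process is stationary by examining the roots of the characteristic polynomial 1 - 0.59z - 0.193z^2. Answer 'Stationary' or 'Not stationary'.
\text{Stationary}

The AR(p) characteristic polynomial is P(z) = 1 - 0.59z - 0.193z^2.
Stationarity requires all roots to lie outside the unit circle, i.e. |z| > 1 for every root.
Set 1 + (-0.59) z + (-0.193) z^2 = 0, i.e. a z^2 + b z + c = 0 with a = -0.193, b = -0.59, c = 1.
Discriminant D = b^2 - 4ac = (-0.59)^2 - 4*(-0.193)*1 = 0.3481 - (-0.772) = 1.1201.
D >= 0, so the roots are real: z = (-b +/- sqrt(D)) / (2a) = (0.59 +/- 1.058348) / (-0.386).
  z_1 = (0.59 + 1.058348) / (-0.386) = -4.2703,   |z_1| = 4.2703.
  z_2 = (0.59 - 1.058348) / (-0.386) = 1.2133,   |z_2| = 1.2133.
Moduli of all roots: 4.2703, 1.2133.
All moduli strictly greater than 1? Yes.
Verdict: Stationary.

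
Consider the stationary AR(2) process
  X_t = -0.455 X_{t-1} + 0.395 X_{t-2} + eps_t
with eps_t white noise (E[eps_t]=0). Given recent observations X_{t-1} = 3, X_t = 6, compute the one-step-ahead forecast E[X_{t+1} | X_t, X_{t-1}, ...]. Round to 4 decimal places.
E[X_{t+1} \mid \mathcal F_t] = -1.5450

For an AR(p) model X_t = c + sum_i phi_i X_{t-i} + eps_t, the
one-step-ahead conditional mean is
  E[X_{t+1} | X_t, ...] = c + sum_i phi_i X_{t+1-i}.
Substitute known values:
  E[X_{t+1} | ...] = (-0.455) * (6) + (0.395) * (3)
                   = -1.5450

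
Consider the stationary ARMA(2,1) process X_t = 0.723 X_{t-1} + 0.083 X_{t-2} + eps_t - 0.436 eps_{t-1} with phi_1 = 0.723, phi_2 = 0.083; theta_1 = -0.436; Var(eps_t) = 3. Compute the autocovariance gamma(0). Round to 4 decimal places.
\gamma(0) = 4.0125

Multiply the model equation by X_{t-k} and take expectations. With theta_0 = psi_0 = 1 and psi_j the MA(infinity) weights, this gives
  gamma(k) - sum_i phi_i gamma(k-i) = c_k,
  c_k = sigma^2 * sum_{j=k..q} theta_j psi_{j-k}   (c_k = 0 for k > q),
using gamma(-m) = gamma(m).
psi-weights needed (psi_j = theta_j + sum_i phi_i psi_{j-i}):
  psi_1 = theta_1 + phi_1 = -0.436 + (0.723) = 0.287
Right-hand sides:
  c_0 = sigma^2 (1 + theta_1 psi_1) = 3 * (1 + (-0.436)(0.287)) = 3 * 0.874868 = 2.624604
  c_1 = sigma^2 theta_1 = 3 * (-0.436) = -1.308
  c_2 = 0
Equations for k = 0, 1, 2 (AR order 2, c_2 = 0):
  (E0) gamma(0) = phi_1 gamma(1) + phi_2 gamma(2) + c_0
  (E1) gamma(1) = phi_1 gamma(0) + phi_2 gamma(1) + c_1
  (E2) gamma(2) = phi_1 gamma(1) + phi_2 gamma(0)
From (E1): gamma(1) = A gamma(0) + B with
  A = phi_1 / (1 - phi_2) = 0.723 / 0.917 = 0.788441,   B = c_1 / (1 - phi_2) = -1.308 / 0.917 = -1.42639.
Insert (E2) into (E0): gamma(0) (1 - phi_2^2) = phi_1 (1 + phi_2) gamma(1) + c_0.
  phi_1 (1 + phi_2) = (0.723)(1.083) = 0.783009,   1 - phi_2^2 = 0.993111.
Replace gamma(1) by A gamma(0) + B and collect gamma(0):
  gamma(0) [0.993111 - (0.783009)(0.788441)] = (0.783009)(-1.42639) + 2.624604
  gamma(0) * 0.375755 = 1.507727
  gamma(0) = 1.507727 / 0.375755 = 4.012529.
Therefore gamma(0) = 4.0125 (to 4 decimal places).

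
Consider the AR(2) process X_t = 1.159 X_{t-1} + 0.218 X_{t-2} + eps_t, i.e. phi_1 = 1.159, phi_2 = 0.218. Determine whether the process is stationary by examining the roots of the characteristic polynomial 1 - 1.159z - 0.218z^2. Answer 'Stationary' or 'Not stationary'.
\text{Not stationary}

The AR(p) characteristic polynomial is P(z) = 1 - 1.159z - 0.218z^2.
Stationarity requires all roots to lie outside the unit circle, i.e. |z| > 1 for every root.
Set 1 + (-1.159) z + (-0.218) z^2 = 0, i.e. a z^2 + b z + c = 0 with a = -0.218, b = -1.159, c = 1.
Discriminant D = b^2 - 4ac = (-1.159)^2 - 4*(-0.218)*1 = 1.343281 - (-0.872) = 2.215281.
D >= 0, so the roots are real: z = (-b +/- sqrt(D)) / (2a) = (1.159 +/- 1.488382) / (-0.436).
  z_1 = (1.159 + 1.488382) / (-0.436) = -6.072,   |z_1| = 6.072.
  z_2 = (1.159 - 1.488382) / (-0.436) = 0.7555,   |z_2| = 0.7555.
Moduli of all roots: 6.0720, 0.7555.
All moduli strictly greater than 1? No.
Verdict: Not stationary.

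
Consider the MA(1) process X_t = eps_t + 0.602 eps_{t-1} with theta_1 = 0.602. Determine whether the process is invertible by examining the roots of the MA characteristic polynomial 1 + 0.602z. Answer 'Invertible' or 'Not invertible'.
\text{Invertible}

The MA(q) characteristic polynomial is P(z) = 1 + 0.602z.
Invertibility requires all roots to lie outside the unit circle, i.e. |z| > 1 for every root.
This is linear in z: 1 + (0.602) z = 0  =>  z = -1/(0.602) = -1.66113,  |z| = 1.66113.
Moduli of all roots: 1.6611.
All moduli strictly greater than 1? Yes.
Verdict: Invertible.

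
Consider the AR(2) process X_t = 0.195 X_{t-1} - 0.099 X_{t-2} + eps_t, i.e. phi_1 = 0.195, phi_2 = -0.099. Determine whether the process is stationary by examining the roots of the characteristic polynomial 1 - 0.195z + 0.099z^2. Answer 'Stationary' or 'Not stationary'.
\text{Stationary}

The AR(p) characteristic polynomial is P(z) = 1 - 0.195z + 0.099z^2.
Stationarity requires all roots to lie outside the unit circle, i.e. |z| > 1 for every root.
Set 1 + (-0.195) z + (0.099) z^2 = 0, i.e. a z^2 + b z + c = 0 with a = 0.099, b = -0.195, c = 1.
Discriminant D = b^2 - 4ac = (-0.195)^2 - 4*(0.099)*1 = 0.038025 - (0.396) = -0.357975.
D < 0, so the roots are the complex-conjugate pair z = (-b +/- i sqrt(-D)) / (2a) = 0.9848 +/- 3.0218i.
For a conjugate pair |z|^2 = z * conj(z) = (product of roots) = c/a = 1/(0.099) = 10.10101, so |z| = sqrt(10.10101) = 3.1782 for both roots.
Moduli of all roots: 3.1782, 3.1782.
All moduli strictly greater than 1? Yes.
Verdict: Stationary.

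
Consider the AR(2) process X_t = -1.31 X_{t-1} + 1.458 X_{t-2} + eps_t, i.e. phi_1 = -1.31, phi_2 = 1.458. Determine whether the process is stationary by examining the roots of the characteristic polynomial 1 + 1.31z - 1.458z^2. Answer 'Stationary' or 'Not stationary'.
\text{Not stationary}

The AR(p) characteristic polynomial is P(z) = 1 + 1.31z - 1.458z^2.
Stationarity requires all roots to lie outside the unit circle, i.e. |z| > 1 for every root.
Set 1 + (1.31) z + (-1.458) z^2 = 0, i.e. a z^2 + b z + c = 0 with a = -1.458, b = 1.31, c = 1.
Discriminant D = b^2 - 4ac = (1.31)^2 - 4*(-1.458)*1 = 1.7161 - (-5.832) = 7.5481.
D >= 0, so the roots are real: z = (-b +/- sqrt(D)) / (2a) = (-1.31 +/- 2.747381) / (-2.916).
  z_1 = (-1.31 + 2.747381) / (-2.916) = -0.4929,   |z_1| = 0.4929.
  z_2 = (-1.31 - 2.747381) / (-2.916) = 1.3914,   |z_2| = 1.3914.
Moduli of all roots: 0.4929, 1.3914.
All moduli strictly greater than 1? No.
Verdict: Not stationary.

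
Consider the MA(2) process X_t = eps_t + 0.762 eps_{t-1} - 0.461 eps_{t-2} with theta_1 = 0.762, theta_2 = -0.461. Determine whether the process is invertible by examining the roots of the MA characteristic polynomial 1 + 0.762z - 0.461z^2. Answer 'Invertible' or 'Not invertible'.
\text{Not invertible}

The MA(q) characteristic polynomial is P(z) = 1 + 0.762z - 0.461z^2.
Invertibility requires all roots to lie outside the unit circle, i.e. |z| > 1 for every root.
Set 1 + (0.762) z + (-0.461) z^2 = 0, i.e. a z^2 + b z + c = 0 with a = -0.461, b = 0.762, c = 1.
Discriminant D = b^2 - 4ac = (0.762)^2 - 4*(-0.461)*1 = 0.580644 - (-1.844) = 2.424644.
D >= 0, so the roots are real: z = (-b +/- sqrt(D)) / (2a) = (-0.762 +/- 1.557127) / (-0.922).
  z_1 = (-0.762 + 1.557127) / (-0.922) = -0.8624,   |z_1| = 0.8624.
  z_2 = (-0.762 - 1.557127) / (-0.922) = 2.5153,   |z_2| = 2.5153.
Moduli of all roots: 0.8624, 2.5153.
All moduli strictly greater than 1? No.
Verdict: Not invertible.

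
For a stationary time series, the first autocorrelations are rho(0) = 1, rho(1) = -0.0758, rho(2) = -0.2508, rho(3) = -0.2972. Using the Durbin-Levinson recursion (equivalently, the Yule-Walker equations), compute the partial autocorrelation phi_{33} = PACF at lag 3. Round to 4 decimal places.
\phi_{33} = -0.3671

The PACF at lag k is phi_{kk}, the last component of the solution
to the Yule-Walker system G_k phi = r_k where
  (G_k)_{ij} = rho(|i - j|), (r_k)_i = rho(i), i,j = 1..k.
Equivalently, Durbin-Levinson gives phi_{kk} iteratively:
  phi_{11} = rho(1)
  phi_{kk} = [rho(k) - sum_{j=1..k-1} phi_{k-1,j} rho(k-j)]
            / [1 - sum_{j=1..k-1} phi_{k-1,j} rho(j)],
  phi_{k,j} = phi_{k-1,j} - phi_{kk} phi_{k-1,k-j},  j = 1..k-1.
Step k = 1:
  phi_11 = rho(1) = -0.0758.
Step k = 2:
  phi_22 = [rho(2) - phi_11 rho(1)] / [1 - phi_11 rho(1)] = [-0.2508 - (-0.0758)(-0.0758)] / [1 - (-0.0758)(-0.0758)]
         = -0.25654564 / 0.99425436 = -0.258028.
  Update: phi_21 = phi_11 - phi_22 phi_11 = -0.0758 - (-0.258028)(-0.0758) = -0.095359.
Step k = 3:
  phi_33 = [rho(3) - phi_21 rho(2) - phi_22 rho(1)] / [1 - phi_21 rho(1) - phi_22 rho(2)]
    numerator   = -0.2972 - (-0.095359)(-0.2508) - (-0.258028)(-0.0758) = -0.34067446
    denominator = 1 - (-0.095359)(-0.0758) - (-0.258028)(-0.2508) = 0.92805836
  phi_33 = -0.34067446 / 0.92805836 = -0.3671.
Therefore phi_{33} = -0.3671.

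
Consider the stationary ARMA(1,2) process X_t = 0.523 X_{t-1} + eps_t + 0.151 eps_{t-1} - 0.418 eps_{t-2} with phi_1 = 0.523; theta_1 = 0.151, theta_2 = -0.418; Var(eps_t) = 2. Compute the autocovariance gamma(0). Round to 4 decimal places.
\gamma(0) = 2.9204

Multiply the model equation by X_{t-k} and take expectations. With theta_0 = psi_0 = 1 and psi_j the MA(infinity) weights, this gives
  gamma(k) - sum_i phi_i gamma(k-i) = c_k,
  c_k = sigma^2 * sum_{j=k..q} theta_j psi_{j-k}   (c_k = 0 for k > q),
using gamma(-m) = gamma(m).
psi-weights needed (psi_j = theta_j + sum_i phi_i psi_{j-i}):
  psi_1 = theta_1 + phi_1 = 0.151 + (0.523) = 0.674
  psi_2 = theta_2 + phi_1 psi_1 = -0.418 + (0.523)(0.674) = -0.065498
Right-hand sides:
  c_0 = sigma^2 (1 + theta_1 psi_1 + theta_2 psi_2) = 2 * (1 + (0.151)(0.674) + (-0.418)(-0.065498)) = 2 * 1.129152 = 2.258304
  c_1 = sigma^2 (theta_1 + theta_2 psi_1) = 2 * (0.151 + (-0.418)(0.674)) = -0.261464
  c_2 = sigma^2 theta_2 = 2 * (-0.418) = -0.836
Equations for k = 0 and k = 1 (AR order 1):
  gamma(0) = phi_1 gamma(1) + c_0
  gamma(1) = phi_1 gamma(0) + c_1
Substituting the second into the first: gamma(0) (1 - phi_1^2) = c_0 + phi_1 c_1, so
  gamma(0) = (c_0 + phi_1 c_1) / (1 - phi_1^2) = (2.258304 + (0.523)(-0.261464)) / (1 - (0.523)^2) = 2.121559 / 0.726471 = 2.920362.
Therefore gamma(0) = 2.9204 (to 4 decimal places).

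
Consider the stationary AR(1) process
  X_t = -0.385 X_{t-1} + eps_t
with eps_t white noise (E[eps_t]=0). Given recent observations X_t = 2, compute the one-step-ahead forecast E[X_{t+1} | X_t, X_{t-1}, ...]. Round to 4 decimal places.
E[X_{t+1} \mid \mathcal F_t] = -0.7700

For an AR(p) model X_t = c + sum_i phi_i X_{t-i} + eps_t, the
one-step-ahead conditional mean is
  E[X_{t+1} | X_t, ...] = c + sum_i phi_i X_{t+1-i}.
Substitute known values:
  E[X_{t+1} | ...] = (-0.385) * (2)
                   = -0.7700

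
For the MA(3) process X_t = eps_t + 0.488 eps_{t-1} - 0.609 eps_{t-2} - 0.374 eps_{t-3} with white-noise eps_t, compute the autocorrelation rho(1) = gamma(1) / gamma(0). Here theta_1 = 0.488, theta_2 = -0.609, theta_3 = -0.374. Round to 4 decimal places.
\rho(1) = 0.2393

For an MA(q) process with theta_0 = 1, the autocovariance is
  gamma(k) = sigma^2 * sum_{i=0..q-k} theta_i * theta_{i+k},
and rho(k) = gamma(k) / gamma(0). Sigma^2 cancels.
  numerator   = (1)*(0.488) + (0.488)*(-0.609) + (-0.609)*(-0.374) = 0.418574.
  denominator = (1)^2 + (0.488)^2 + (-0.609)^2 + (-0.374)^2 = 1.748901.
  rho(1) = 0.418574 / 1.748901 = 0.2393.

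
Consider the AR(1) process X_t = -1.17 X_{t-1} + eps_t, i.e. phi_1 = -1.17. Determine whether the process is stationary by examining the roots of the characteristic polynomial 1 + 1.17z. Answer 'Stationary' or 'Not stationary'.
\text{Not stationary}

The AR(p) characteristic polynomial is P(z) = 1 + 1.17z.
Stationarity requires all roots to lie outside the unit circle, i.e. |z| > 1 for every root.
This is linear in z: 1 + (1.17) z = 0  =>  z = -1/(1.17) = -0.854701,  |z| = 0.854701.
Moduli of all roots: 0.8547.
All moduli strictly greater than 1? No.
Verdict: Not stationary.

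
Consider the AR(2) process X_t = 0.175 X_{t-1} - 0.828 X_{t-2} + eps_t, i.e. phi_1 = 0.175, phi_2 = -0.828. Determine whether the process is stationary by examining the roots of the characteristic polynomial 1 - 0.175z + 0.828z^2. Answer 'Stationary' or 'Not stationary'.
\text{Stationary}

The AR(p) characteristic polynomial is P(z) = 1 - 0.175z + 0.828z^2.
Stationarity requires all roots to lie outside the unit circle, i.e. |z| > 1 for every root.
Set 1 + (-0.175) z + (0.828) z^2 = 0, i.e. a z^2 + b z + c = 0 with a = 0.828, b = -0.175, c = 1.
Discriminant D = b^2 - 4ac = (-0.175)^2 - 4*(0.828)*1 = 0.030625 - (3.312) = -3.281375.
D < 0, so the roots are the complex-conjugate pair z = (-b +/- i sqrt(-D)) / (2a) = 0.1057 +/- 1.0939i.
For a conjugate pair |z|^2 = z * conj(z) = (product of roots) = c/a = 1/(0.828) = 1.207729, so |z| = sqrt(1.207729) = 1.099 for both roots.
Moduli of all roots: 1.0990, 1.0990.
All moduli strictly greater than 1? Yes.
Verdict: Stationary.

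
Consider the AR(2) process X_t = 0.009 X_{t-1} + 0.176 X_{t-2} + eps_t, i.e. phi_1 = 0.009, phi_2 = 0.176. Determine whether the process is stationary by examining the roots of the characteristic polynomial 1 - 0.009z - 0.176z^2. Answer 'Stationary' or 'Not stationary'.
\text{Stationary}

The AR(p) characteristic polynomial is P(z) = 1 - 0.009z - 0.176z^2.
Stationarity requires all roots to lie outside the unit circle, i.e. |z| > 1 for every root.
Set 1 + (-0.009) z + (-0.176) z^2 = 0, i.e. a z^2 + b z + c = 0 with a = -0.176, b = -0.009, c = 1.
Discriminant D = b^2 - 4ac = (-0.009)^2 - 4*(-0.176)*1 = 0.000081 - (-0.704) = 0.704081.
D >= 0, so the roots are real: z = (-b +/- sqrt(D)) / (2a) = (0.009 +/- 0.839095) / (-0.352).
  z_1 = (0.009 + 0.839095) / (-0.352) = -2.4094,   |z_1| = 2.4094.
  z_2 = (0.009 - 0.839095) / (-0.352) = 2.3582,   |z_2| = 2.3582.
Moduli of all roots: 2.4094, 2.3582.
All moduli strictly greater than 1? Yes.
Verdict: Stationary.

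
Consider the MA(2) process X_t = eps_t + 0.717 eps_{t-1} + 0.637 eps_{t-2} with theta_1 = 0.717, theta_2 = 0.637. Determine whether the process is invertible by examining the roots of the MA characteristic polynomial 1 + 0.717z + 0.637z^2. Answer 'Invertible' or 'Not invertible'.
\text{Invertible}

The MA(q) characteristic polynomial is P(z) = 1 + 0.717z + 0.637z^2.
Invertibility requires all roots to lie outside the unit circle, i.e. |z| > 1 for every root.
Set 1 + (0.717) z + (0.637) z^2 = 0, i.e. a z^2 + b z + c = 0 with a = 0.637, b = 0.717, c = 1.
Discriminant D = b^2 - 4ac = (0.717)^2 - 4*(0.637)*1 = 0.514089 - (2.548) = -2.033911.
D < 0, so the roots are the complex-conjugate pair z = (-b +/- i sqrt(-D)) / (2a) = -0.5628 +/- 1.1194i.
For a conjugate pair |z|^2 = z * conj(z) = (product of roots) = c/a = 1/(0.637) = 1.569859, so |z| = sqrt(1.569859) = 1.2529 for both roots.
Moduli of all roots: 1.2529, 1.2529.
All moduli strictly greater than 1? Yes.
Verdict: Invertible.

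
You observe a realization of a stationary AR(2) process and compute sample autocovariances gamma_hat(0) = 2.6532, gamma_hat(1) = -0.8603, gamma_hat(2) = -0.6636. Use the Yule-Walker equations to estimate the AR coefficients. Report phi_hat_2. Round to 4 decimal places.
\hat\phi_{2} = -0.3970

The Yule-Walker equations for an AR(p) process read, in matrix form,
  Gamma_p phi = r_p,   with   (Gamma_p)_{ij} = gamma(|i - j|),
                       (r_p)_i = gamma(i),   i,j = 1..p.
Substitute the sample gammas (Toeplitz matrix and right-hand side of size 2):
  Gamma_p = [[2.6532, -0.8603], [-0.8603, 2.6532]]
  r_p     = [-0.8603, -0.6636]
Written out:
  2.6532 phi_1 - 0.8603 phi_2 = -0.8603
  -0.8603 phi_1 + 2.6532 phi_2 = -0.6636
Solve by Cramer's rule:
  det = gamma(0)^2 - gamma(1)^2 = (2.6532)^2 - (-0.8603)^2 = 7.03947024 - 0.74011609 = 6.29935415
  phi_hat_1 = [gamma(1) gamma(0) - gamma(1) gamma(2)] / det = [(-0.8603)(2.6532) - (-0.8603)(-0.6636)] / 6.29935415 = -2.85344304 / 6.29935415 = -0.453
  phi_hat_2 = [gamma(0) gamma(2) - gamma(1)^2] / det = [(2.6532)(-0.6636) - (-0.8603)^2] / 6.29935415 = -2.50077961 / 6.29935415 = -0.397
So phi_hat = [-0.4530, -0.3970].
Therefore phi_hat_2 = -0.3970.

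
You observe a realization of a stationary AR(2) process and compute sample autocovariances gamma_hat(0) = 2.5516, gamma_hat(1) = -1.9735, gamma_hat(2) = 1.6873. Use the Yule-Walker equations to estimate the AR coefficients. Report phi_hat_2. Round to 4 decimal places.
\hat\phi_{2} = 0.1570

The Yule-Walker equations for an AR(p) process read, in matrix form,
  Gamma_p phi = r_p,   with   (Gamma_p)_{ij} = gamma(|i - j|),
                       (r_p)_i = gamma(i),   i,j = 1..p.
Substitute the sample gammas (Toeplitz matrix and right-hand side of size 2):
  Gamma_p = [[2.5516, -1.9735], [-1.9735, 2.5516]]
  r_p     = [-1.9735, 1.6873]
Written out:
  2.5516 phi_1 - 1.9735 phi_2 = -1.9735
  -1.9735 phi_1 + 2.5516 phi_2 = 1.6873
Solve by Cramer's rule:
  det = gamma(0)^2 - gamma(1)^2 = (2.5516)^2 - (-1.9735)^2 = 6.51066256 - 3.89470225 = 2.61596031
  phi_hat_1 = [gamma(1) gamma(0) - gamma(1) gamma(2)] / det = [(-1.9735)(2.5516) - (-1.9735)(1.6873)] / 2.61596031 = -1.70569605 / 2.61596031 = -0.652
  phi_hat_2 = [gamma(0) gamma(2) - gamma(1)^2] / det = [(2.5516)(1.6873) - (-1.9735)^2] / 2.61596031 = 0.41061243 / 2.61596031 = 0.157
So phi_hat = [-0.6520, 0.1570].
Therefore phi_hat_2 = 0.1570.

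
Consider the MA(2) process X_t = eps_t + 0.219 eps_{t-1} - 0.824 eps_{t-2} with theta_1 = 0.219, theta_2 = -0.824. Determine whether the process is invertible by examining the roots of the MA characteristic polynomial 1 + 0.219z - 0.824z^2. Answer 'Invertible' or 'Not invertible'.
\text{Not invertible}

The MA(q) characteristic polynomial is P(z) = 1 + 0.219z - 0.824z^2.
Invertibility requires all roots to lie outside the unit circle, i.e. |z| > 1 for every root.
Set 1 + (0.219) z + (-0.824) z^2 = 0, i.e. a z^2 + b z + c = 0 with a = -0.824, b = 0.219, c = 1.
Discriminant D = b^2 - 4ac = (0.219)^2 - 4*(-0.824)*1 = 0.047961 - (-3.296) = 3.343961.
D >= 0, so the roots are real: z = (-b +/- sqrt(D)) / (2a) = (-0.219 +/- 1.82865) / (-1.648).
  z_1 = (-0.219 + 1.82865) / (-1.648) = -0.9767,   |z_1| = 0.9767.
  z_2 = (-0.219 - 1.82865) / (-1.648) = 1.2425,   |z_2| = 1.2425.
Moduli of all roots: 0.9767, 1.2425.
All moduli strictly greater than 1? No.
Verdict: Not invertible.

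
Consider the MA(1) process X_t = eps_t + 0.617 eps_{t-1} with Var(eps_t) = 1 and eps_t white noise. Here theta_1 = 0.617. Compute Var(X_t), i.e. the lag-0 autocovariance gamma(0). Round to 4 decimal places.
\gamma(0) = 1.3807

For an MA(q) process X_t = eps_t + sum_i theta_i eps_{t-i} with
Var(eps_t) = sigma^2, the variance is
  gamma(0) = sigma^2 * (1 + sum_i theta_i^2).
  sum_i theta_i^2 = (0.617)^2 = 0.380689.
  gamma(0) = 1 * (1 + 0.380689) = 1 * 1.380689 = 1.380689, which rounds to 1.3807.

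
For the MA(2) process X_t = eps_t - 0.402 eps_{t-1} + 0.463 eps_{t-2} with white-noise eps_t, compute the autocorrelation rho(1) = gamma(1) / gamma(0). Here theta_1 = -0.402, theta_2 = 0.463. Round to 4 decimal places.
\rho(1) = -0.4274

For an MA(q) process with theta_0 = 1, the autocovariance is
  gamma(k) = sigma^2 * sum_{i=0..q-k} theta_i * theta_{i+k},
and rho(k) = gamma(k) / gamma(0). Sigma^2 cancels.
  numerator   = (1)*(-0.402) + (-0.402)*(0.463) = -0.588126.
  denominator = (1)^2 + (-0.402)^2 + (0.463)^2 = 1.375973.
  rho(1) = -0.588126 / 1.375973 = -0.4274.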